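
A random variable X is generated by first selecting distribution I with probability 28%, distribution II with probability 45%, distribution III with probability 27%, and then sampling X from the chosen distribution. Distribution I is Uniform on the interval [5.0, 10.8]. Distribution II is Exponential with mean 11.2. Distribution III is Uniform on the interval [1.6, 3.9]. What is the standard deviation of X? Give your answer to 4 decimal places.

8.3309

Per component, I: μ=7.9, E[X²]=65.2133; II: μ=11.2, E[X²]=250.88; III: μ=2.75, E[X²]=8.00333.
E[X] = 0.28·7.9 + 0.45·11.2 + 0.27·2.75 = 7.9945.
E[X²] = 0.28·65.2133 + 0.45·250.88 + 0.27·8.00333 = 133.317.
Var(X) = E[X²] − (E[X])² = 133.317 − 63.912 = 69.4046.
SD(X) = √69.4046 = 8.33094.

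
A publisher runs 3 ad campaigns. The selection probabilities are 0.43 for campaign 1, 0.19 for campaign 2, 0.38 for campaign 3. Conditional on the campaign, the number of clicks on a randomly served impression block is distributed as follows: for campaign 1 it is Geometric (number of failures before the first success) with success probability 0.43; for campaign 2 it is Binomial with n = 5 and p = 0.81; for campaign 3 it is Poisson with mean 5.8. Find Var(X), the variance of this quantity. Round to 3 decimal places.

7.775

Per component, 1: μ=1.32558, E[X²]=4.83991; 2: μ=4.05, E[X²]=17.172; 3: μ=5.8, E[X²]=39.44.
E[X] = 0.43·1.32558 + 0.19·4.05 + 0.38·5.8 = 3.5435.
E[X²] = 0.43·4.83991 + 0.19·17.172 + 0.38·39.44 = 20.331.
Var(X) = E[X²] − (E[X])² = 20.331 − 12.5564 = 7.77465.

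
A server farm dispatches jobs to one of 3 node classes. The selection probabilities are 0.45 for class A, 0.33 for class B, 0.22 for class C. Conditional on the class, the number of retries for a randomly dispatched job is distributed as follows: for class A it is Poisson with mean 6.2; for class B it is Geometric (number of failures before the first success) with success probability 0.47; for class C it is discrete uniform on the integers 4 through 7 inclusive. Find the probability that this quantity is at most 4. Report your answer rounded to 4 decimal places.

0.4878

Conditional on each class, P(X ≤ 4): A: 0.259177; B: 0.95818; C: 0.25.
By total probability, P(X ≤ 4) = 0.45·0.259177 + 0.33·0.95818 + 0.22·0.25 = 0.487829.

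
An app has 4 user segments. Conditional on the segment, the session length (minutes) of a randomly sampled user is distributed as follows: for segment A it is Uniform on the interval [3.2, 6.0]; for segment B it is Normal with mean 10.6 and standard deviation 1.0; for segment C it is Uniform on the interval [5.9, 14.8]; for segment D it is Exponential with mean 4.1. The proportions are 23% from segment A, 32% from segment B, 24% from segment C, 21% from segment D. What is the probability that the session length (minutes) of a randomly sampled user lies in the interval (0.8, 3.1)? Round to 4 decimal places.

Conditional on each segment, P(0.8 < X < 3.1): A: 0; B: 3.19189e-14; C: 0; D: 0.353239.
By total probability, P(0.8 < X < 3.1) = 0.23·0 + 0.32·3.19189e-14 + 0.24·0 + 0.21·0.353239 = 0.0741803.

0.0742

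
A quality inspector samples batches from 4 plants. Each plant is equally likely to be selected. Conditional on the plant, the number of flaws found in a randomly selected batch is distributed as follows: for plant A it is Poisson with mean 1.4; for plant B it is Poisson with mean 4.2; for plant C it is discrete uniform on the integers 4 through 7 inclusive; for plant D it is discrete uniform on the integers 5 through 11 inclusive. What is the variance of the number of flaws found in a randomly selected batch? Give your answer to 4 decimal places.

Per component, A: μ=1.4, E[X²]=3.36; B: μ=4.2, E[X²]=21.84; C: μ=5.5, E[X²]=31.5; D: μ=8, E[X²]=68.
E[X] = 0.25·1.4 + 0.25·4.2 + 0.25·5.5 + 0.25·8 = 4.775.
E[X²] = 0.25·3.36 + 0.25·21.84 + 0.25·31.5 + 0.25·68 = 31.175.
Var(X) = E[X²] − (E[X])² = 31.175 − 22.8006 = 8.37437.

8.3744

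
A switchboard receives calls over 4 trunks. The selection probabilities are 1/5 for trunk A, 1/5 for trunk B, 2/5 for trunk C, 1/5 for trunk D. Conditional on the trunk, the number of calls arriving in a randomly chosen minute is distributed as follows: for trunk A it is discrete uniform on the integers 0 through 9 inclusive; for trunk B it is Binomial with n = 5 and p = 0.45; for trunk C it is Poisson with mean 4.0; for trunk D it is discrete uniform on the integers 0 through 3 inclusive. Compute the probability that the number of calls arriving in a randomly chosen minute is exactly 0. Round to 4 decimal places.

Conditional on each trunk, P(X = 0): A: 0.1; B: 0.0503284; C: 0.0183156; D: 0.25.
By total probability, P(X = 0) = 0.2·0.1 + 0.2·0.0503284 + 0.4·0.0183156 + 0.2·0.25 = 0.0873919.

0.0874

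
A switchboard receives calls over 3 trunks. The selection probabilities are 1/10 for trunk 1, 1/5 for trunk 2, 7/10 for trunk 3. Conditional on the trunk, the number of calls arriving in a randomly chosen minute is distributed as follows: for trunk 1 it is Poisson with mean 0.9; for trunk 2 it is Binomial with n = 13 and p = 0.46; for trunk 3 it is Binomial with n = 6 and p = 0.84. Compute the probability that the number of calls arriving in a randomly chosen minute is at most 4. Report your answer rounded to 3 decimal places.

Conditional on each trunk, P(X ≤ 4): 1: 0.997656; 2: 0.206483; 3: 0.247219.
By total probability, P(X ≤ 4) = 0.1·0.997656 + 0.2·0.206483 + 0.7·0.247219 = 0.314115.

0.314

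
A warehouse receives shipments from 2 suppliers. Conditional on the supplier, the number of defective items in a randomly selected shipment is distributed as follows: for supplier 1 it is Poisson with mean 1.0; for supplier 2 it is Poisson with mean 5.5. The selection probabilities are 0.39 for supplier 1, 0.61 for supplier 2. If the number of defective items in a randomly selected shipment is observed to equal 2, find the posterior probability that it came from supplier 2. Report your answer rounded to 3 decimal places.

Likelihoods P(X=2 | ·): 1: 0.18394; 2: 0.0618124.
Posterior ∝ prior × likelihood. Numerator for 2: 0.61·0.0618124 = 0.0377056.
Normalizing constant: 0.39·0.18394 + 0.61·0.0618124 = 0.109442.
P(2 | observation) = 0.0377056 / 0.109442 = 0.344525.

0.345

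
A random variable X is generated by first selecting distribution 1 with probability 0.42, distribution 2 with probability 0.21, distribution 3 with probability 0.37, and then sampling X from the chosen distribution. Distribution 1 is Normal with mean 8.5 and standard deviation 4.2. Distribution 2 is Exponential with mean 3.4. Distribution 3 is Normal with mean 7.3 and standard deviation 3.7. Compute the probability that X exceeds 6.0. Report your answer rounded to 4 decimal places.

Conditional on each component, P(X > 6.0): 1: 0.724158; 2: 0.171237; 3: 0.637338.
By total probability, P(X > 6.0) = 0.42·0.724158 + 0.21·0.171237 + 0.37·0.637338 = 0.575921.

0.5759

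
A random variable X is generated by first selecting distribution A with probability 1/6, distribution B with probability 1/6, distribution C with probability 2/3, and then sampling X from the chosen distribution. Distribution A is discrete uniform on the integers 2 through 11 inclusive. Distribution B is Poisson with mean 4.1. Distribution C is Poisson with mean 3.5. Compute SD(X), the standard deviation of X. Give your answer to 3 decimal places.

Per component, A: μ=6.5, E[X²]=50.5; B: μ=4.1, E[X²]=20.91; C: μ=3.5, E[X²]=15.75.
E[X] = 0.166667·6.5 + 0.166667·4.1 + 0.666667·3.5 = 4.1.
E[X²] = 0.166667·50.5 + 0.166667·20.91 + 0.666667·15.75 = 22.4017.
Var(X) = E[X²] − (E[X])² = 22.4017 − 16.81 = 5.59167.
SD(X) = √5.59167 = 2.36467.

2.365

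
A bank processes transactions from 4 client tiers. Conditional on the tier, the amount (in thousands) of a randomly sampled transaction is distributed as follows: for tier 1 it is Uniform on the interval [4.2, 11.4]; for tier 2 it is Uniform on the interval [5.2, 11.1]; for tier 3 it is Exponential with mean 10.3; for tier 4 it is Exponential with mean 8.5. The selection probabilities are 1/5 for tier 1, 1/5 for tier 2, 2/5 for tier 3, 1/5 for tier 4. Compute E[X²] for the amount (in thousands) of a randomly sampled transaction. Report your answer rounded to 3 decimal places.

140.669

For each component E[X²] = Var + (mean)², giving 1: 65.16; 2: 69.3233; 3: 212.18; 4: 144.5.
Overall E[X²] = 0.2·65.16 + 0.2·69.3233 + 0.4·212.18 + 0.2·144.5 = 140.669.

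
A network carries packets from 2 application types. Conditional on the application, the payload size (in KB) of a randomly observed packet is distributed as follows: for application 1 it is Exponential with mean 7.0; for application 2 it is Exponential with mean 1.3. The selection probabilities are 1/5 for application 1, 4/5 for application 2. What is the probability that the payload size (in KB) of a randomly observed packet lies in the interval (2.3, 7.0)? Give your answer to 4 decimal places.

Conditional on each application, P(2.3 < X < 7.0): 1: 0.352072; 2: 0.165877.
By total probability, P(2.3 < X < 7.0) = 0.2·0.352072 + 0.8·0.165877 = 0.203116.

0.2031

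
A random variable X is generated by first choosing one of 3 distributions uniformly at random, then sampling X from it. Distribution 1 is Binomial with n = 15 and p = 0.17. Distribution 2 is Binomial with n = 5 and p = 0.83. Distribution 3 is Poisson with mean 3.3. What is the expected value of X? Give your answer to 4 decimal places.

3.3333

Component means — 1: 2.55; 2: 4.15; 3: 3.3.
E[X] = 0.333333·2.55 + 0.333333·4.15 + 0.333333·3.3 = 3.33333.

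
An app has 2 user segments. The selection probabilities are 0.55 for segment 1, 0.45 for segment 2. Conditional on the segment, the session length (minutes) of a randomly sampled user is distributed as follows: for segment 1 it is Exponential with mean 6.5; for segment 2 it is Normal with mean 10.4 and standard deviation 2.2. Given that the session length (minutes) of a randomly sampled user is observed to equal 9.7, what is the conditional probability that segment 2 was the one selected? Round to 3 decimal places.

Likelihoods f(9.7 | ·): 1: 0.0345928; 2: 0.172387.
Posterior ∝ prior × likelihood. Numerator for 2: 0.45·0.172387 = 0.077574.
Normalizing constant: 0.55·0.0345928 + 0.45·0.172387 = 0.0966.
P(2 | observation) = 0.077574 / 0.0966 = 0.803043.

0.803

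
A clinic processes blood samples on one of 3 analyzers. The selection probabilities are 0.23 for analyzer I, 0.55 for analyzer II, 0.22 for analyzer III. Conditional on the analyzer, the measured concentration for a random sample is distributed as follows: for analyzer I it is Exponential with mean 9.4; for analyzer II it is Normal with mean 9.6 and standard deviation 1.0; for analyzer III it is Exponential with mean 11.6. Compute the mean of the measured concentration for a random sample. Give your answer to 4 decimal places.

9.9940

Component means — I: 9.4; II: 9.6; III: 11.6.
E[X] = 0.23·9.4 + 0.55·9.6 + 0.22·11.6 = 9.994.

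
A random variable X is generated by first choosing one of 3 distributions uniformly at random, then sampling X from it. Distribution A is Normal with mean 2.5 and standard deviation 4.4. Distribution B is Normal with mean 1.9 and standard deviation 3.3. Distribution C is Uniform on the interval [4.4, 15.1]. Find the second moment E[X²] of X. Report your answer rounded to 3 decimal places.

For each component E[X²] = Var + (mean)², giving A: 25.61; B: 14.5; C: 104.603.
Overall E[X²] = 0.333333·25.61 + 0.333333·14.5 + 0.333333·104.603 = 48.2378.

48.238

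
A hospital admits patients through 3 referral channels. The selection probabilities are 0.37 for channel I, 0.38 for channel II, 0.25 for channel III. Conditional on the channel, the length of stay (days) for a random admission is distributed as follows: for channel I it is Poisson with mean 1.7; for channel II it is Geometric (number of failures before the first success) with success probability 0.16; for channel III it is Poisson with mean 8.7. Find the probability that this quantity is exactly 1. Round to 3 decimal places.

0.166

Conditional on each channel, P(X = 1): I: 0.310562; II: 0.1344; III: 0.0014493.
By total probability, P(X = 1) = 0.37·0.310562 + 0.38·0.1344 + 0.25·0.0014493 = 0.166342.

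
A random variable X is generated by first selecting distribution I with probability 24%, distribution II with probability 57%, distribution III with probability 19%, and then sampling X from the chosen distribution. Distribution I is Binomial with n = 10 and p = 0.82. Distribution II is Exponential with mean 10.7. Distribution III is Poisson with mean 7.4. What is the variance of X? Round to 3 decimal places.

69.083

Per component, I: μ=8.2, E[X²]=68.716; II: μ=10.7, E[X²]=228.98; III: μ=7.4, E[X²]=62.16.
E[X] = 0.24·8.2 + 0.57·10.7 + 0.19·7.4 = 9.473.
E[X²] = 0.24·68.716 + 0.57·228.98 + 0.19·62.16 = 158.821.
Var(X) = E[X²] − (E[X])² = 158.821 − 89.7377 = 69.0831.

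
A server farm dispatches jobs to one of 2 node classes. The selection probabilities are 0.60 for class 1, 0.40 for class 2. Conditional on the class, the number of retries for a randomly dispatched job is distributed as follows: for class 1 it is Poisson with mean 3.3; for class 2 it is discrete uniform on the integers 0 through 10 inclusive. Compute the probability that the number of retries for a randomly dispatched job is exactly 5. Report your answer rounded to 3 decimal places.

Conditional on each class, P(X = 5): 1: 0.120286; 2: 0.0909091.
By total probability, P(X = 5) = 0.6·0.120286 + 0.4·0.0909091 = 0.108535.

0.109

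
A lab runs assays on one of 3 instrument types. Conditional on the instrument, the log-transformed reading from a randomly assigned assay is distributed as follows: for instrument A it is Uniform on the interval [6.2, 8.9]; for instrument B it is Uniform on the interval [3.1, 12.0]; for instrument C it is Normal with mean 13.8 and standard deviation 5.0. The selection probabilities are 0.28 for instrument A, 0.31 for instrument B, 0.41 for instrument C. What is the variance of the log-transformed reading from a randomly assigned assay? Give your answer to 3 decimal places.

21.916

Per component, A: μ=7.55, E[X²]=57.61; B: μ=7.55, E[X²]=63.6033; C: μ=13.8, E[X²]=215.44.
E[X] = 0.28·7.55 + 0.31·7.55 + 0.41·13.8 = 10.1125.
E[X²] = 0.28·57.61 + 0.31·63.6033 + 0.41·215.44 = 124.178.
Var(X) = E[X²] − (E[X])² = 124.178 − 102.263 = 21.9156.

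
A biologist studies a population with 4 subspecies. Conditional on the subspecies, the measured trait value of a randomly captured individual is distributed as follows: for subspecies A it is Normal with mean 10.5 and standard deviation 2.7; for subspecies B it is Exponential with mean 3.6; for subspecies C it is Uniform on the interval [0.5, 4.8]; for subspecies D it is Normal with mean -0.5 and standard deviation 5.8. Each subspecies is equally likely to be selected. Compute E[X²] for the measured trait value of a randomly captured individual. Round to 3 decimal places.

46.478

For each component E[X²] = Var + (mean)², giving A: 117.54; B: 25.92; C: 8.56333; D: 33.89.
Overall E[X²] = 0.25·117.54 + 0.25·25.92 + 0.25·8.56333 + 0.25·33.89 = 46.4783.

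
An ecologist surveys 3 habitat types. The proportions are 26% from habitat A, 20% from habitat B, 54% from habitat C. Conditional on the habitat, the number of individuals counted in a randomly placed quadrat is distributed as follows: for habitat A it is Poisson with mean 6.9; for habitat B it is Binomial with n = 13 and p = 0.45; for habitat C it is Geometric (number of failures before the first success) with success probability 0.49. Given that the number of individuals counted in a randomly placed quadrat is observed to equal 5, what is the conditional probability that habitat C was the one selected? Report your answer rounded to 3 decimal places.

0.110

Likelihoods P(X=5 | ·): A: 0.131351; B: 0.198858; C: 0.0169062.
Posterior ∝ prior × likelihood. Numerator for C: 0.54·0.0169062 = 0.00912937.
Normalizing constant: 0.26·0.131351 + 0.2·0.198858 + 0.54·0.0169062 = 0.0830521.
P(C | observation) = 0.00912937 / 0.0830521 = 0.109923.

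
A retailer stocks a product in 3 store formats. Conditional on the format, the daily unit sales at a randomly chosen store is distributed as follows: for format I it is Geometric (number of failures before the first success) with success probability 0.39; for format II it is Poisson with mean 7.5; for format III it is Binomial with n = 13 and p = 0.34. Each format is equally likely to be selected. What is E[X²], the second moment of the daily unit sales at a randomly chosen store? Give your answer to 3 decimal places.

For each component E[X²] = Var + (mean)², giving I: 6.45694; II: 63.75; III: 22.4536.
Overall E[X²] = 0.333333·6.45694 + 0.333333·63.75 + 0.333333·22.4536 = 30.8868.

30.887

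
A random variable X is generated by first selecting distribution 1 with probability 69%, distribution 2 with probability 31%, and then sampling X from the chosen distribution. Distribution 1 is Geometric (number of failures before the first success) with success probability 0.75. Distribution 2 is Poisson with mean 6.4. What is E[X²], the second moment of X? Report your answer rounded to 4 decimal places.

15.0649

For each component E[X²] = Var + (mean)², giving 1: 0.555556; 2: 47.36.
Overall E[X²] = 0.69·0.555556 + 0.31·47.36 = 15.0649.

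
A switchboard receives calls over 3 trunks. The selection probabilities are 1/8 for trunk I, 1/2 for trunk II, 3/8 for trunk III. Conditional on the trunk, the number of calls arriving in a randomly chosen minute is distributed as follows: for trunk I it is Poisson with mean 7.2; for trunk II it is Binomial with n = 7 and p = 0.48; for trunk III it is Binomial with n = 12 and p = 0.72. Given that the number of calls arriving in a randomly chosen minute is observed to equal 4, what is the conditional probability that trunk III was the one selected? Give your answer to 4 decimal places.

Likelihoods P(X=4 | ·): I: 0.0835985; II: 0.261242; III: 0.00502573.
Posterior ∝ prior × likelihood. Numerator for III: 0.375·0.00502573 = 0.00188465.
Normalizing constant: 0.125·0.0835985 + 0.5·0.261242 + 0.375·0.00502573 = 0.142955.
P(III | observation) = 0.00188465 / 0.142955 = 0.0131835.

0.0132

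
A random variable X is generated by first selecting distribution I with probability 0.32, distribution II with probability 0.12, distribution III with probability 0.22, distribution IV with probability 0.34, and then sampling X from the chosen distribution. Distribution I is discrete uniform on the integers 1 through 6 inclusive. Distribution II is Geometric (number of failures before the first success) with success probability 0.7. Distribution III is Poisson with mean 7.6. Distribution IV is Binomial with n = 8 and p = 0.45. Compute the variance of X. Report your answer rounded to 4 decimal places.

Per component, I: μ=3.5, E[X²]=15.1667; II: μ=0.428571, E[X²]=0.795918; III: μ=7.6, E[X²]=65.36; IV: μ=3.6, E[X²]=14.94.
E[X] = 0.32·3.5 + 0.12·0.428571 + 0.22·7.6 + 0.34·3.6 = 4.06743.
E[X²] = 0.32·15.1667 + 0.12·0.795918 + 0.22·65.36 + 0.34·14.94 = 24.4076.
Var(X) = E[X²] − (E[X])² = 24.4076 − 16.544 = 7.86367.

7.8637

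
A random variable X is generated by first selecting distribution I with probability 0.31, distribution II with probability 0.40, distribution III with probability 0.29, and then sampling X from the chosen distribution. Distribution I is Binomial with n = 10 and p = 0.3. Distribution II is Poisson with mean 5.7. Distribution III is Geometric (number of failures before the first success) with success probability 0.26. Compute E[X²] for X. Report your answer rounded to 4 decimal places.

For each component E[X²] = Var + (mean)², giving I: 11.1; II: 38.19; III: 19.0473.
Overall E[X²] = 0.31·11.1 + 0.4·38.19 + 0.29·19.0473 = 24.2407.

24.2407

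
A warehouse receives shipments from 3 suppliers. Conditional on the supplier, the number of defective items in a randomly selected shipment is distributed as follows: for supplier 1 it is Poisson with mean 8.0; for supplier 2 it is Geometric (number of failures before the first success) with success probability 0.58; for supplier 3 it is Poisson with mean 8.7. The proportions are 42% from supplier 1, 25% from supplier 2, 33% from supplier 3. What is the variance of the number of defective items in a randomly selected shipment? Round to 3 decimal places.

17.418

Per component, 1: μ=8, E[X²]=72; 2: μ=0.724138, E[X²]=1.77289; 3: μ=8.7, E[X²]=84.39.
E[X] = 0.42·8 + 0.25·0.724138 + 0.33·8.7 = 6.41203.
E[X²] = 0.42·72 + 0.25·1.77289 + 0.33·84.39 = 58.5319.
Var(X) = E[X²] − (E[X])² = 58.5319 − 41.1142 = 17.4177.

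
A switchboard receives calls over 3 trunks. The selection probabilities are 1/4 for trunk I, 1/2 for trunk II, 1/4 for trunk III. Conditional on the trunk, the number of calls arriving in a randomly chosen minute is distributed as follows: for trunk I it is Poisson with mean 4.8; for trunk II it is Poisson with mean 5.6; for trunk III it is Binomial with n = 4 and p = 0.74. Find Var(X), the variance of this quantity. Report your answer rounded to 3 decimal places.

Per component, I: μ=4.8, E[X²]=27.84; II: μ=5.6, E[X²]=36.96; III: μ=2.96, E[X²]=9.5312.
E[X] = 0.25·4.8 + 0.5·5.6 + 0.25·2.96 = 4.74.
E[X²] = 0.25·27.84 + 0.5·36.96 + 0.25·9.5312 = 27.8228.
Var(X) = E[X²] − (E[X])² = 27.8228 − 22.4676 = 5.3552.

5.355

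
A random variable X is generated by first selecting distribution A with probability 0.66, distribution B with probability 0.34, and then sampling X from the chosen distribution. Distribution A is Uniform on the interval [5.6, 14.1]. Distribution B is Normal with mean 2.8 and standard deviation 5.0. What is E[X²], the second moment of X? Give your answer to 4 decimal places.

79.1742

For each component E[X²] = Var + (mean)², giving A: 103.043; B: 32.84.
Overall E[X²] = 0.66·103.043 + 0.34·32.84 = 79.1742.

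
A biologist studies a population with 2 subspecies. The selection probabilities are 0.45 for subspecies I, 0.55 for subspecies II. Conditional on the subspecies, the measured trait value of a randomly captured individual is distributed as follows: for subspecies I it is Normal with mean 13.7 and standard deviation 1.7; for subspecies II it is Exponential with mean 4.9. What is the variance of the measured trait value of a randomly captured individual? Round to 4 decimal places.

33.6724

Per component, I: μ=13.7, E[X²]=190.58; II: μ=4.9, E[X²]=48.02.
E[X] = 0.45·13.7 + 0.55·4.9 = 8.86.
E[X²] = 0.45·190.58 + 0.55·48.02 = 112.172.
Var(X) = E[X²] − (E[X])² = 112.172 − 78.4996 = 33.6724.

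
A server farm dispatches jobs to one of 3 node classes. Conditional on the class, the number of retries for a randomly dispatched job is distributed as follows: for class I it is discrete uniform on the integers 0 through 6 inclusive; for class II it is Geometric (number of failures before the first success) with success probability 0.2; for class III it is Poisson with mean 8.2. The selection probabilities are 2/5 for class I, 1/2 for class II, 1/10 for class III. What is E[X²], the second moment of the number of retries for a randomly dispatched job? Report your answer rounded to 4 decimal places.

For each component E[X²] = Var + (mean)², giving I: 13; II: 36; III: 75.44.
Overall E[X²] = 0.4·13 + 0.5·36 + 0.1·75.44 = 30.744.

30.7440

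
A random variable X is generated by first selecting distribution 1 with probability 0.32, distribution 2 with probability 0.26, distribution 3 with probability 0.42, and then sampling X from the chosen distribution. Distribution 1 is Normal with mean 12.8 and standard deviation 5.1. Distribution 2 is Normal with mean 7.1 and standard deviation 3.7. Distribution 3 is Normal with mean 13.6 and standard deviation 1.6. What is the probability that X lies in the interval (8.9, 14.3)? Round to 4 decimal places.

0.4810

Conditional on each component, P(8.9 < X < 14.3): 1: 0.393443; 2: 0.287481; 3: 0.667471.
By total probability, P(8.9 < X < 14.3) = 0.32·0.393443 + 0.26·0.287481 + 0.42·0.667471 = 0.480985.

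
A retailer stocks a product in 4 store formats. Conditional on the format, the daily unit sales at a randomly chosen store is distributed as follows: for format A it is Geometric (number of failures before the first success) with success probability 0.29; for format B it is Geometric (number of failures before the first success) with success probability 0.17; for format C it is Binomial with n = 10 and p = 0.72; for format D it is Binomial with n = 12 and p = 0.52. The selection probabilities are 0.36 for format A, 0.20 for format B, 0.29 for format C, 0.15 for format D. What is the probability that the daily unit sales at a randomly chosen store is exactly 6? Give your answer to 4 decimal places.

0.1102

Conditional on each format, P(X = 6): A: 0.0371491; B: 0.0555799; C: 0.179823; D: 0.223429.
By total probability, P(X = 6) = 0.36·0.0371491 + 0.2·0.0555799 + 0.29·0.179823 + 0.15·0.223429 = 0.110153.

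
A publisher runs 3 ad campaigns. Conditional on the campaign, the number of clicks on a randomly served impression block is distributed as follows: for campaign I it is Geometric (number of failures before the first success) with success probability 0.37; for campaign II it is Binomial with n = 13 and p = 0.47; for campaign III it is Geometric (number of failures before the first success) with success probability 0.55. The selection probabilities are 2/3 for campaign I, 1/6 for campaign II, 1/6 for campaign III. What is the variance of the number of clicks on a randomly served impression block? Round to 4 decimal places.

Per component, I: μ=1.7027, E[X²]=7.5011; II: μ=6.11, E[X²]=40.5704; III: μ=0.818182, E[X²]=2.15702.
E[X] = 0.666667·1.7027 + 0.166667·6.11 + 0.166667·0.818182 = 2.28983.
E[X²] = 0.666667·7.5011 + 0.166667·40.5704 + 0.166667·2.15702 = 12.122.
Var(X) = E[X²] − (E[X])² = 12.122 − 5.24333 = 6.87864.

6.8786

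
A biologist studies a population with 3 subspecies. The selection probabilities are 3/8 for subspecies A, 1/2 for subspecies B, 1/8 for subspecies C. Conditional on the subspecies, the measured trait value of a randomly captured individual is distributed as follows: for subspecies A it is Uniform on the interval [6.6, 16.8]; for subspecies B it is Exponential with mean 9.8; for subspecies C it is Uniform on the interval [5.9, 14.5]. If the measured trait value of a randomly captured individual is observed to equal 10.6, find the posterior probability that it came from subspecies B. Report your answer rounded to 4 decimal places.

Likelihoods f(10.6 | ·): A: 0.0980392; B: 0.0345961; C: 0.116279.
Posterior ∝ prior × likelihood. Numerator for B: 0.5·0.0345961 = 0.017298.
Normalizing constant: 0.375·0.0980392 + 0.5·0.0345961 + 0.125·0.116279 = 0.0685976.
P(B | observation) = 0.017298 / 0.0685976 = 0.252167.

0.2522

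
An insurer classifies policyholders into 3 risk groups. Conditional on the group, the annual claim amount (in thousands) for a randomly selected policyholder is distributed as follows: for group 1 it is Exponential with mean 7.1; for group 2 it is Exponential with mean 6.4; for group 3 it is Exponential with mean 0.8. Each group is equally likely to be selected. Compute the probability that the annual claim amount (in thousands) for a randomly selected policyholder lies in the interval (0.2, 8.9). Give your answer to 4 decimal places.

0.7286

Conditional on each group, P(0.2 < X < 8.9): 1: 0.686726; 2: 0.720314; 3: 0.778786.
By total probability, P(0.2 < X < 8.9) = 0.333333·0.686726 + 0.333333·0.720314 + 0.333333·0.778786 = 0.728609.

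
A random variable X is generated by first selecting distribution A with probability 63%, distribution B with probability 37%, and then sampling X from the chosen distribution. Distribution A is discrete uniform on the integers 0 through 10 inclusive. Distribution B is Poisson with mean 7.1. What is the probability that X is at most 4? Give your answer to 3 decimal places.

Conditional on each component, P(X ≤ 4): A: 0.454545; B: 0.164063.
By total probability, P(X ≤ 4) = 0.63·0.454545 + 0.37·0.164063 = 0.347067.

0.347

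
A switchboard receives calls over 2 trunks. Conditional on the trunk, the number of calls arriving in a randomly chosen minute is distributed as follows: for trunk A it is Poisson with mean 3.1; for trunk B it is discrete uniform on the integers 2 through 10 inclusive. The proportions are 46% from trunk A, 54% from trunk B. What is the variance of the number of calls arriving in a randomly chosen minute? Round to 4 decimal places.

7.1150

Per component, A: μ=3.1, E[X²]=12.71; B: μ=6, E[X²]=42.6667.
E[X] = 0.46·3.1 + 0.54·6 = 4.666.
E[X²] = 0.46·12.71 + 0.54·42.6667 = 28.8866.
Var(X) = E[X²] − (E[X])² = 28.8866 − 21.7716 = 7.11504.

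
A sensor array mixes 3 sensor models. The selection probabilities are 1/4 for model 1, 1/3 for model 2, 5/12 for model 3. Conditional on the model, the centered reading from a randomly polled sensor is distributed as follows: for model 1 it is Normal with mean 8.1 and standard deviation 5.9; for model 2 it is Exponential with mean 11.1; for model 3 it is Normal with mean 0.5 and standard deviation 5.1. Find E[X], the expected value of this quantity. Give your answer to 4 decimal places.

5.9333

Component means — 1: 8.1; 2: 11.1; 3: 0.5.
E[X] = 0.25·8.1 + 0.333333·11.1 + 0.416667·0.5 = 5.93333.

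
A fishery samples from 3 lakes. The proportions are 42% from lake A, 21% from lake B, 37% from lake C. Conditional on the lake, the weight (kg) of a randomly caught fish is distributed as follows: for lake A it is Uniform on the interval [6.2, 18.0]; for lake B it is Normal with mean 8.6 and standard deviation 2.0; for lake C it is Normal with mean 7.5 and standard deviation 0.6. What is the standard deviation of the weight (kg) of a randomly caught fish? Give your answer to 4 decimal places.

3.2108

Per component, A: μ=12.1, E[X²]=158.013; B: μ=8.6, E[X²]=77.96; C: μ=7.5, E[X²]=56.61.
E[X] = 0.42·12.1 + 0.21·8.6 + 0.37·7.5 = 9.663.
E[X²] = 0.42·158.013 + 0.21·77.96 + 0.37·56.61 = 103.683.
Var(X) = E[X²] − (E[X])² = 103.683 − 93.3736 = 10.3093.
SD(X) = √10.3093 = 3.21081.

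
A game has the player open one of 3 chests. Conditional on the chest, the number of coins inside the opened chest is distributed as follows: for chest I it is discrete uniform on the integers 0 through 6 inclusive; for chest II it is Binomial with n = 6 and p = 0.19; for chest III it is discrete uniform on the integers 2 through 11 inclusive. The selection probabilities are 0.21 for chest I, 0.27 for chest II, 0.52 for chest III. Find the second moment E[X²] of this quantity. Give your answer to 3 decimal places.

For each component E[X²] = Var + (mean)², giving I: 13; II: 2.223; III: 50.5.
Overall E[X²] = 0.21·13 + 0.27·2.223 + 0.52·50.5 = 29.5902.

29.590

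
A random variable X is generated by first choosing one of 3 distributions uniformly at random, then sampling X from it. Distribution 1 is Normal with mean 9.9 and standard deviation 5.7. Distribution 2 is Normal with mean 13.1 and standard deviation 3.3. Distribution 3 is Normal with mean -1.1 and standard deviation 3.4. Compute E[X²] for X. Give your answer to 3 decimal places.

108.590

For each component E[X²] = Var + (mean)², giving 1: 130.5; 2: 182.5; 3: 12.77.
Overall E[X²] = 0.333333·130.5 + 0.333333·182.5 + 0.333333·12.77 = 108.59.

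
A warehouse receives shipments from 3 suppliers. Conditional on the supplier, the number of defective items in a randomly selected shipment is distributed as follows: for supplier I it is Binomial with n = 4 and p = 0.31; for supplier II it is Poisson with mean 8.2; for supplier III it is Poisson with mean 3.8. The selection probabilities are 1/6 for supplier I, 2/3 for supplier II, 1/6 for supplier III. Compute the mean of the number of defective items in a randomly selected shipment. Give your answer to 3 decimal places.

Component means — I: 1.24; II: 8.2; III: 3.8.
E[X] = 0.166667·1.24 + 0.666667·8.2 + 0.166667·3.8 = 6.30667.

6.307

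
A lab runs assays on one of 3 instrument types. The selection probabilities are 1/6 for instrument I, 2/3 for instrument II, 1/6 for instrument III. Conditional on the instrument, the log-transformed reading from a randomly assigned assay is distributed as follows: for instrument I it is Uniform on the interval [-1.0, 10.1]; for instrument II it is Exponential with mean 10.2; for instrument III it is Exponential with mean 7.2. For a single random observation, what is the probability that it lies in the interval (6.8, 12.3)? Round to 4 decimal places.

0.2268

Conditional on each instrument, P(6.8 < X < 12.3): I: 0.297297; II: 0.213989; III: 0.207728.
By total probability, P(6.8 < X < 12.3) = 0.166667·0.297297 + 0.666667·0.213989 + 0.166667·0.207728 = 0.226831.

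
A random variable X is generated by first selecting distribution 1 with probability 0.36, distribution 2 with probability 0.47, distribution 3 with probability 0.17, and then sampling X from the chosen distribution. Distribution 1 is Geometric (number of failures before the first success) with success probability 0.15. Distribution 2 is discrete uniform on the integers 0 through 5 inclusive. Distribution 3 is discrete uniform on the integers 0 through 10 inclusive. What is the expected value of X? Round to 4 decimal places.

Component means — 1: 5.66667; 2: 2.5; 3: 5.
E[X] = 0.36·5.66667 + 0.47·2.5 + 0.17·5 = 4.065.

4.0650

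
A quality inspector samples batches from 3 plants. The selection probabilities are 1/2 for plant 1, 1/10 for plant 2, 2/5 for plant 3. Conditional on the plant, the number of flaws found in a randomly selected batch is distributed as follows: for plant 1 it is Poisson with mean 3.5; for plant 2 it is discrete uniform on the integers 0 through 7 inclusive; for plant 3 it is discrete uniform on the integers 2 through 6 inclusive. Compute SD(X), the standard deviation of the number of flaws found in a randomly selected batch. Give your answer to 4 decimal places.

1.7706

Per component, 1: μ=3.5, E[X²]=15.75; 2: μ=3.5, E[X²]=17.5; 3: μ=4, E[X²]=18.
E[X] = 0.5·3.5 + 0.1·3.5 + 0.4·4 = 3.7.
E[X²] = 0.5·15.75 + 0.1·17.5 + 0.4·18 = 16.825.
Var(X) = E[X²] − (E[X])² = 16.825 − 13.69 = 3.135.
SD(X) = √3.135 = 1.77059.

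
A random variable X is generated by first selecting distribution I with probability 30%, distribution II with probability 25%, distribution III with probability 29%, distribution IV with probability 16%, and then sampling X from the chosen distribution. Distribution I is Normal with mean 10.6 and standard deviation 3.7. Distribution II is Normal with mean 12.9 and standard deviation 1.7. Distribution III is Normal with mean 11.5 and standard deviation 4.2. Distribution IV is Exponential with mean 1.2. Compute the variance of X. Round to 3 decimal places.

25.424

Per component, I: μ=10.6, E[X²]=126.05; II: μ=12.9, E[X²]=169.3; III: μ=11.5, E[X²]=149.89; IV: μ=1.2, E[X²]=2.88.
E[X] = 0.3·10.6 + 0.25·12.9 + 0.29·11.5 + 0.16·1.2 = 9.932.
E[X²] = 0.3·126.05 + 0.25·169.3 + 0.29·149.89 + 0.16·2.88 = 124.069.
Var(X) = E[X²] − (E[X])² = 124.069 − 98.6446 = 25.4243.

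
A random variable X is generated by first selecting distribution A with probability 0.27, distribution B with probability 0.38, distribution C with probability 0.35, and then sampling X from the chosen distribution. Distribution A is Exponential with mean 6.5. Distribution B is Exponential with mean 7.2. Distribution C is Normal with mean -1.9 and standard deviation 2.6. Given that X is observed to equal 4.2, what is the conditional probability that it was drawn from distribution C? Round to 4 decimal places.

0.0627

Likelihoods f(4.2 | ·): A: 0.0806242; B: 0.0775049; C: 0.00978731.
Posterior ∝ prior × likelihood. Numerator for C: 0.35·0.00978731 = 0.00342556.
Normalizing constant: 0.27·0.0806242 + 0.38·0.0775049 + 0.35·0.00978731 = 0.054646.
P(C | observation) = 0.00342556 / 0.054646 = 0.0626864.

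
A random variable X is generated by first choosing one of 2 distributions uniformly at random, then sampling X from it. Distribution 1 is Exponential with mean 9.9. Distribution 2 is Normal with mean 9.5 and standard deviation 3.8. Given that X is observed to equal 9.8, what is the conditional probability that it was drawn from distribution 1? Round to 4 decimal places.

Likelihoods f(9.8 | ·): 1: 0.0375368; 2: 0.104658.
Posterior ∝ prior × likelihood. Numerator for 1: 0.5·0.0375368 = 0.0187684.
Normalizing constant: 0.5·0.0375368 + 0.5·0.104658 = 0.0710975.
P(1 | observation) = 0.0187684 / 0.0710975 = 0.263981.

0.2640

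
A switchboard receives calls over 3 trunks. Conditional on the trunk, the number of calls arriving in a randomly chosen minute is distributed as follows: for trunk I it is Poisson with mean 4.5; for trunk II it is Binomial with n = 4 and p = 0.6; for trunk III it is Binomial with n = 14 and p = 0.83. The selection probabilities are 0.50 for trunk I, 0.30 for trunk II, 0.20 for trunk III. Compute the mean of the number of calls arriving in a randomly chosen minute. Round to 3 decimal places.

Component means — I: 4.5; II: 2.4; III: 11.62.
E[X] = 0.5·4.5 + 0.3·2.4 + 0.2·11.62 = 5.294.

5.294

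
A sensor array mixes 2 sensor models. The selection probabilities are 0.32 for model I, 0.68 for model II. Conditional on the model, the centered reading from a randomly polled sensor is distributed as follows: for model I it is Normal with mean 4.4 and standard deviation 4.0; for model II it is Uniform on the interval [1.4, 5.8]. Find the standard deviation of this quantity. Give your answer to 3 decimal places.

2.521

Per component, I: μ=4.4, E[X²]=35.36; II: μ=3.6, E[X²]=14.5733.
E[X] = 0.32·4.4 + 0.68·3.6 = 3.856.
E[X²] = 0.32·35.36 + 0.68·14.5733 = 21.2251.
Var(X) = E[X²] − (E[X])² = 21.2251 − 14.8687 = 6.35633.
SD(X) = √6.35633 = 2.52118.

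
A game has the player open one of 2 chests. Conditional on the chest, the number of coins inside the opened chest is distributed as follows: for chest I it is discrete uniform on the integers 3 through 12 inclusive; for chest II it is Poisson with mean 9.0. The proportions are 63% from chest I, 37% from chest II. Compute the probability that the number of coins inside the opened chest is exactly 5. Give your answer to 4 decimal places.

Conditional on each chest, P(X = 5): I: 0.1; II: 0.0607269.
By total probability, P(X = 5) = 0.63·0.1 + 0.37·0.0607269 = 0.0854689.

0.0855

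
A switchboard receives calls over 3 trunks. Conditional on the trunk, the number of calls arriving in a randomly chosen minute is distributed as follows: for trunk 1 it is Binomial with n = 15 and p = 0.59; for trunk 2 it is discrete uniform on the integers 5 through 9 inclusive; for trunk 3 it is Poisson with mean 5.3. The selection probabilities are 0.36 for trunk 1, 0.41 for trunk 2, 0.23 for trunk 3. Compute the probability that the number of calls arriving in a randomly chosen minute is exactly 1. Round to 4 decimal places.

Conditional on each trunk, P(X = 1): 1: 3.35674e-05; 2: 0; 3: 0.0264554.
By total probability, P(X = 1) = 0.36·3.35674e-05 + 0.41·0 + 0.23·0.0264554 = 0.00609684.

0.0061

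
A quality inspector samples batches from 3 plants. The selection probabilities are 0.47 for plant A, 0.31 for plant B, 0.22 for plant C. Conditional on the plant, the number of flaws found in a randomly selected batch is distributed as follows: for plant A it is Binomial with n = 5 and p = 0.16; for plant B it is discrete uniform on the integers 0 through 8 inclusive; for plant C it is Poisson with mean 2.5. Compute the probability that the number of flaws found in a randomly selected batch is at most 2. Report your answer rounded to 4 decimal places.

0.6780

Conditional on each plant, P(X ≤ 2): A: 0.968241; B: 0.333333; C: 0.543813.
By total probability, P(X ≤ 2) = 0.47·0.968241 + 0.31·0.333333 + 0.22·0.543813 = 0.678046.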